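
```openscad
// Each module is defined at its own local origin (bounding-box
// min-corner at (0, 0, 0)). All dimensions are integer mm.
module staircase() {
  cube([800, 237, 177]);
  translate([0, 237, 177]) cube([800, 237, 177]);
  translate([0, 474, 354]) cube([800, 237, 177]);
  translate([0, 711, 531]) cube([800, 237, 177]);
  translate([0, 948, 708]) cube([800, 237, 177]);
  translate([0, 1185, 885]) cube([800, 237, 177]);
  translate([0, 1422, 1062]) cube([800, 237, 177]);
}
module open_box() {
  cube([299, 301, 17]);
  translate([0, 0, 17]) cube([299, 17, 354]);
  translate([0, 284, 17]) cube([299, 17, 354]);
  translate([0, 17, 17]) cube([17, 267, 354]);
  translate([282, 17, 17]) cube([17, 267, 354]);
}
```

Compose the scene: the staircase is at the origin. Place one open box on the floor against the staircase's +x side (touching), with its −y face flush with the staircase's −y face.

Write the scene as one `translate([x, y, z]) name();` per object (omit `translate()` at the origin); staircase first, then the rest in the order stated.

staircase();
translate([800, 0, 0]) open_box();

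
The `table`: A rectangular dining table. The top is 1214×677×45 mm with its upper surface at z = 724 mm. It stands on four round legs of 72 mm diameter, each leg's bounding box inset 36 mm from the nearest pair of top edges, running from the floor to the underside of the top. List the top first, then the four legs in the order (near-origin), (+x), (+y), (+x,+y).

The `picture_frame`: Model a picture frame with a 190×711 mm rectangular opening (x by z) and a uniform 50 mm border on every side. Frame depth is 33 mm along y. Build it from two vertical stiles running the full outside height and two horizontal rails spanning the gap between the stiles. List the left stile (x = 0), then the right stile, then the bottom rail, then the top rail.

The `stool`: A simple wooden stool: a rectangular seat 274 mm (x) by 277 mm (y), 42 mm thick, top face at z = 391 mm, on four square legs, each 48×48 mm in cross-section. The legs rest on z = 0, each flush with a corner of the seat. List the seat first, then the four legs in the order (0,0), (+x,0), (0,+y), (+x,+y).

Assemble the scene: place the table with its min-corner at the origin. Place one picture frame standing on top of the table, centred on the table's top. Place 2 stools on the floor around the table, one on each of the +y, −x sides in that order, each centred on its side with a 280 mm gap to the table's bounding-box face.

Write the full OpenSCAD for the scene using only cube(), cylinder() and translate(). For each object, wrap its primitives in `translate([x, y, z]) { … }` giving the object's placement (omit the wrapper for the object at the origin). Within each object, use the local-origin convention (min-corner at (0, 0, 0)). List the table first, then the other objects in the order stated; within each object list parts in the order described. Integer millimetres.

translate([0, 0, 679]) cube([1214, 677, 45]);
translate([72, 72, 0]) cylinder(h = 679, r = 36);
translate([1142, 72, 0]) cylinder(h = 679, r = 36);
translate([72, 605, 0]) cylinder(h = 679, r = 36);
translate([1142, 605, 0]) cylinder(h = 679, r = 36);
translate([462, 322, 724]) {
  cube([50, 33, 811]);
  translate([240, 0, 0]) cube([50, 33, 811]);
  translate([50, 0, 0]) cube([190, 33, 50]);
  translate([50, 0, 761]) cube([190, 33, 50]);
}
translate([470, 957, 0]) {
  translate([0, 0, 349]) cube([274, 277, 42]);
  cube([48, 48, 349]);
  translate([226, 0, 0]) cube([48, 48, 349]);
  translate([0, 229, 0]) cube([48, 48, 349]);
  translate([226, 229, 0]) cube([48, 48, 349]);
}
translate([-554, 200, 0]) {
  translate([0, 0, 349]) cube([274, 277, 42]);
  cube([48, 48, 349]);
  translate([226, 0, 0]) cube([48, 48, 349]);
  translate([0, 229, 0]) cube([48, 48, 349]);
  translate([226, 229, 0]) cube([48, 48, 349]);
}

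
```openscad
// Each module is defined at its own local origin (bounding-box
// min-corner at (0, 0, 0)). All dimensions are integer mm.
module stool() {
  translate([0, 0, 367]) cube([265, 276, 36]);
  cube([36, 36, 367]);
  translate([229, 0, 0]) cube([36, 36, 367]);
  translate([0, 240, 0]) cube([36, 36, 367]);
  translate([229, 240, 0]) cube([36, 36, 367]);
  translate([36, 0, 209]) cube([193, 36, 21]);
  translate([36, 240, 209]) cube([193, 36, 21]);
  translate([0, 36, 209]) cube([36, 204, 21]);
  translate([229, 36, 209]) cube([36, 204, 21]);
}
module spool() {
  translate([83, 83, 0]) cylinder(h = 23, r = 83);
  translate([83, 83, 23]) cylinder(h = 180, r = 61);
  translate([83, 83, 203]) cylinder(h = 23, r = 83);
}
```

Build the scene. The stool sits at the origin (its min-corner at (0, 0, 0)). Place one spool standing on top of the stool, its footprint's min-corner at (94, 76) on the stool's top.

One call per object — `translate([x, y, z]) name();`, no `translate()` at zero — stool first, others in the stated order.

stool();
translate([94, 76, 403]) spool();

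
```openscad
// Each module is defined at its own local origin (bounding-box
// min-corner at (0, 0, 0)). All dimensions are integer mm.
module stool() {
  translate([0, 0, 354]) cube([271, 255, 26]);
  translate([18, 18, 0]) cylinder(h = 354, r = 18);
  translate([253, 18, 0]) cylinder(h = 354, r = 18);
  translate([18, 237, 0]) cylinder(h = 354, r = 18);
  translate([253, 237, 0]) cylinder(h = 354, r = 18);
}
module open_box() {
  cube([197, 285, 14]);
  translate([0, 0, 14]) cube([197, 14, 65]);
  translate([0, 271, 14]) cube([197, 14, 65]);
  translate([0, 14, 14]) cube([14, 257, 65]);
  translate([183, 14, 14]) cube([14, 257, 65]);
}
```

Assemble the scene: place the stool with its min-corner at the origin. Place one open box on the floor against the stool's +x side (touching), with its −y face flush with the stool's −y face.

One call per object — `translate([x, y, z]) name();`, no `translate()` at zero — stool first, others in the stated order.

stool();
translate([271, 0, 0]) open_box();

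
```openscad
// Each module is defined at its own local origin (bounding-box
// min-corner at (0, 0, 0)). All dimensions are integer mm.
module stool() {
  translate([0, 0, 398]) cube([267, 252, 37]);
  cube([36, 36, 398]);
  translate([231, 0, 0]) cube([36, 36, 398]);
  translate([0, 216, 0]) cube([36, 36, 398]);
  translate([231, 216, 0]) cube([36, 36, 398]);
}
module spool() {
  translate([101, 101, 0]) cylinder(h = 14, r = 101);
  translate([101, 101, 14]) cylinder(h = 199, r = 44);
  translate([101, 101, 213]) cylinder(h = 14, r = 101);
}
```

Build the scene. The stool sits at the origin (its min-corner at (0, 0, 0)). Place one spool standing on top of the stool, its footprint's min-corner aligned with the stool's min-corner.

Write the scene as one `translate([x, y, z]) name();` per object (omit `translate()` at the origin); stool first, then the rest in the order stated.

stool();
translate([0, 0, 435]) spool();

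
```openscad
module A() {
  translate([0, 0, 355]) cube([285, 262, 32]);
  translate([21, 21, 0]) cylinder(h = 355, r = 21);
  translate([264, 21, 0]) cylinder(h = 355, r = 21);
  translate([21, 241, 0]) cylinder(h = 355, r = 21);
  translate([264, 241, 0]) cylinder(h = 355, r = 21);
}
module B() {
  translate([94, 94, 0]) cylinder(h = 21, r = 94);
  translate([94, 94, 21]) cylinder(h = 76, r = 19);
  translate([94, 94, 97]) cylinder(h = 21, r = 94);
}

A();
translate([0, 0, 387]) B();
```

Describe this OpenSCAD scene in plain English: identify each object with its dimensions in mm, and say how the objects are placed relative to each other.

A is a four-legged stool. The seat is 285×262 mm, 32 mm thick, top at z = 387 mm. It stands on four round legs, each 42 mm in diameter, from z = 0 to the seat underside, each leg's axis is inset half a diameter from the nearest pair of seat edges (so the leg's bounding box is flush with the corner).

B is a spool: two coaxial disc flanges of radius 94 mm and thickness 21 mm, joined by a core cylinder of radius 19 mm and height 76 mm. The lower flange rests on z = 0 and the three cylinders share a vertical axis.

The spool is on top of the stool.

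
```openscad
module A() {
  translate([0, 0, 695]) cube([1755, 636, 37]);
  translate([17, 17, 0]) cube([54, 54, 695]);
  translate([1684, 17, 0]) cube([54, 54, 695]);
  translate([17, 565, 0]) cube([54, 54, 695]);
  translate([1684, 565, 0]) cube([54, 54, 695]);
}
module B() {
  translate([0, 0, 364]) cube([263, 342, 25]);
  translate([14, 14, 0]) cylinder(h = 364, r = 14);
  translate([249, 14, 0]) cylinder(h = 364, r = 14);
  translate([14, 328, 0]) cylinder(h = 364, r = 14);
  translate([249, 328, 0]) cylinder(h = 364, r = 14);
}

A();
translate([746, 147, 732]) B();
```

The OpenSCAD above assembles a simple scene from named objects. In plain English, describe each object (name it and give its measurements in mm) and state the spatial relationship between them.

A is a rectangular dining table. The top is 1755×636×37 mm with its upper surface at z = 732 mm. It stands on four 54×54 mm square legs, each inset 17 mm from the nearest pair of top edges, running from the floor to the underside of the top.

B is a four-legged stool. The seat is a 263×342×25 mm slab whose top surface is at z = 389 mm; four round legs, each 28 mm in diameter, run from the floor (z = 0) to the underside of the seat, each leg's axis is inset half a diameter from the nearest pair of seat edges (so the leg's bounding box is flush with the corner).

The stool is on top of the table, centred.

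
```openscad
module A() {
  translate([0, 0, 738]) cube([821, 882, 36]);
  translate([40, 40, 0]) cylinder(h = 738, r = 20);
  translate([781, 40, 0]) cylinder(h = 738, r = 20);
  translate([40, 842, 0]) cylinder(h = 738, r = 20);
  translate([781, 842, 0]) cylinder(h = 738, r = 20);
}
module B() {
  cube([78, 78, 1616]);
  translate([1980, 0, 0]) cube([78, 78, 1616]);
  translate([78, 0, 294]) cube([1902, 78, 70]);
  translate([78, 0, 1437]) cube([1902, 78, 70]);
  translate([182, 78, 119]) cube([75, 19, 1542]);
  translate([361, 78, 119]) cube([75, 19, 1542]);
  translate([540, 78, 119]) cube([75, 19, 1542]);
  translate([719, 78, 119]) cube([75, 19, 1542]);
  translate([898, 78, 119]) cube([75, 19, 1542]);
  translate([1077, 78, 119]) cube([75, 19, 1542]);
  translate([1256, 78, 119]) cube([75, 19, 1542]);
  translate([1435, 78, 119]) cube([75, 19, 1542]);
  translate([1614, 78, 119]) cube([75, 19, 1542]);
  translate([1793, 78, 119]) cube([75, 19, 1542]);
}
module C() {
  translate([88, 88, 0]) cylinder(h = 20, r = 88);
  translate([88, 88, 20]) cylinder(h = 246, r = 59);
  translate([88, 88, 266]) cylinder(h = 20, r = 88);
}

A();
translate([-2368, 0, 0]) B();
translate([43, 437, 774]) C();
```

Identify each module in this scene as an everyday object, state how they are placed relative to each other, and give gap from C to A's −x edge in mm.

The spool's min-x is at 43; the table's min-x is 0; gap = 43 mm.

A is a table. B is a fence section. C is a spool. The fence section is on the floor beside the table on its −x side. The spool is on top of the table. The gap from the spool to the table's −x edge is 43 mm.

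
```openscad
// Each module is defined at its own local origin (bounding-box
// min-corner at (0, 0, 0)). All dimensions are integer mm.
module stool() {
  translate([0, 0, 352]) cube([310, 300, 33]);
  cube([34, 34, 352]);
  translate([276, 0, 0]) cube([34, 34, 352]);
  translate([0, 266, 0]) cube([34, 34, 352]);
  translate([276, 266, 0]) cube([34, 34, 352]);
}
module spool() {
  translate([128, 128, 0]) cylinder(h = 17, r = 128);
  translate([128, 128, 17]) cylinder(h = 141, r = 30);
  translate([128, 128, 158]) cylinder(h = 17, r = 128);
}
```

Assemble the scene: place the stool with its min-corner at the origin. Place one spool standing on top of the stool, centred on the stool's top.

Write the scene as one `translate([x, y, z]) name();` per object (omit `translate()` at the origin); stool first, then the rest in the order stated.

stool();
translate([27, 22, 385]) spool();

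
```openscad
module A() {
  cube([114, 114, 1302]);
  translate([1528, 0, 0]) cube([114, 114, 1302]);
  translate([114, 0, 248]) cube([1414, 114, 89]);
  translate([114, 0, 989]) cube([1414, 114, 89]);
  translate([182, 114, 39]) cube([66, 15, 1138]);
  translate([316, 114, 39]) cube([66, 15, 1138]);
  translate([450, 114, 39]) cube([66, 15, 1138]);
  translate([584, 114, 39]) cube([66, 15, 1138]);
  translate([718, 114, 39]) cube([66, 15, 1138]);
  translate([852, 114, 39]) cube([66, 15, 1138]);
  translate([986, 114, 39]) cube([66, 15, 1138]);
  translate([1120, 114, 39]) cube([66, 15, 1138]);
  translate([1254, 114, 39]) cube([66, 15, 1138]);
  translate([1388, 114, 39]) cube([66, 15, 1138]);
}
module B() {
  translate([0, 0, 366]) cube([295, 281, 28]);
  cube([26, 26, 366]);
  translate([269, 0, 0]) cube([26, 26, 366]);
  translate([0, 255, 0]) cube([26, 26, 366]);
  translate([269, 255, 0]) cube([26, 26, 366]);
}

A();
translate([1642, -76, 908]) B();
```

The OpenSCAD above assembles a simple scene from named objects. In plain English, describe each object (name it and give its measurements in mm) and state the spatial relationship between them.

A is a fence section. Two 114×114 mm posts, 1302 mm tall, stand on the floor with a clear span of 1414 mm between their inner faces. Two horizontal rails of 114×89 mm section span the gap between the posts with their undersides at z = 248 mm and z = 989 mm, flush with the posts' −y face. 10 pickets, each 66 mm wide, 15 mm thick and 1138 mm tall, are fixed to the +y face of the rails with their bottoms at z = 39 mm, evenly spaced across the span with equal gaps (rounded down to the nearest mm) at the −x end and between each pair — any rounding remainder accumulates at the +x end.

B is a four-legged stool. The seat is 295×281 mm, 28 mm thick, top at z = 394 mm. It stands on four square legs, each 26×26 mm in cross-section, from z = 0 to the seat underside, each flush with a corner of the seat.

The stool is beside the fence section with their tops flush at z = 1302.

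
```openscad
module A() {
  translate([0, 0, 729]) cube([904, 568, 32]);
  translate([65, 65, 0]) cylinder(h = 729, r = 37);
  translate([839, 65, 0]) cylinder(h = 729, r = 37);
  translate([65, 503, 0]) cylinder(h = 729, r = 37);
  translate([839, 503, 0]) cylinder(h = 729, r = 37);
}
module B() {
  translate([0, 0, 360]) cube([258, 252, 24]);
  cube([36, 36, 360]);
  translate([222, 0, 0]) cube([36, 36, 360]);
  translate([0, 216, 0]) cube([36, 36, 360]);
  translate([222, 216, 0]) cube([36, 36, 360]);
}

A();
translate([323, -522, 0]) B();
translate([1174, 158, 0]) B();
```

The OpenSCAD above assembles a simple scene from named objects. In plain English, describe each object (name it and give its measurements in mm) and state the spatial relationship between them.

A is a table with a 904×568 mm rectangular top, 32 mm thick, top surface at z = 761 mm, supported by four round legs of 74 mm diameter, each leg's bounding box inset 28 mm from the nearest pair of top edges, running from the floor.

B is a simple wooden stool: a rectangular seat 258 mm (x) by 252 mm (y), 24 mm thick, top face at z = 384 mm, on four square legs, each 36×36 mm in cross-section. The legs rest on z = 0, each flush with a corner of the seat.

Two stools sit around the table at the −y, +x sides.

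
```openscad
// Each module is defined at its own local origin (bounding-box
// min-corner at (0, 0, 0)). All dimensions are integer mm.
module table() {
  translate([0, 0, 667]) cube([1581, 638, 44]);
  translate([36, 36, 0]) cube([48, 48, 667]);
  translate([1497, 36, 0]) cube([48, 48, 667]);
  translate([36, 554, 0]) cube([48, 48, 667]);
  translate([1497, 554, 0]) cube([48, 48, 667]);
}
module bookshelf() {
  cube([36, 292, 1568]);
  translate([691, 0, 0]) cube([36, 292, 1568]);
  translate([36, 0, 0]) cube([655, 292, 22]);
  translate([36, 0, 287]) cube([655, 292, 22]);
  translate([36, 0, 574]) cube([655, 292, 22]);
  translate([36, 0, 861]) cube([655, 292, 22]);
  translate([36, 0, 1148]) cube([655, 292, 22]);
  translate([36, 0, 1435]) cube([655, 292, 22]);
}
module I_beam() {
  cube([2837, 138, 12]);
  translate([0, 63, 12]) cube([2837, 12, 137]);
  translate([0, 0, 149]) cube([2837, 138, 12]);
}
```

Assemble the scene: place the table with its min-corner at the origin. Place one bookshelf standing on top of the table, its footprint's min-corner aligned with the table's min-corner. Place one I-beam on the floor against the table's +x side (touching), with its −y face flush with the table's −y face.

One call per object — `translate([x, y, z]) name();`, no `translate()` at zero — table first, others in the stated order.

table();
translate([0, 0, 711]) bookshelf();
translate([1581, 0, 0]) I_beam();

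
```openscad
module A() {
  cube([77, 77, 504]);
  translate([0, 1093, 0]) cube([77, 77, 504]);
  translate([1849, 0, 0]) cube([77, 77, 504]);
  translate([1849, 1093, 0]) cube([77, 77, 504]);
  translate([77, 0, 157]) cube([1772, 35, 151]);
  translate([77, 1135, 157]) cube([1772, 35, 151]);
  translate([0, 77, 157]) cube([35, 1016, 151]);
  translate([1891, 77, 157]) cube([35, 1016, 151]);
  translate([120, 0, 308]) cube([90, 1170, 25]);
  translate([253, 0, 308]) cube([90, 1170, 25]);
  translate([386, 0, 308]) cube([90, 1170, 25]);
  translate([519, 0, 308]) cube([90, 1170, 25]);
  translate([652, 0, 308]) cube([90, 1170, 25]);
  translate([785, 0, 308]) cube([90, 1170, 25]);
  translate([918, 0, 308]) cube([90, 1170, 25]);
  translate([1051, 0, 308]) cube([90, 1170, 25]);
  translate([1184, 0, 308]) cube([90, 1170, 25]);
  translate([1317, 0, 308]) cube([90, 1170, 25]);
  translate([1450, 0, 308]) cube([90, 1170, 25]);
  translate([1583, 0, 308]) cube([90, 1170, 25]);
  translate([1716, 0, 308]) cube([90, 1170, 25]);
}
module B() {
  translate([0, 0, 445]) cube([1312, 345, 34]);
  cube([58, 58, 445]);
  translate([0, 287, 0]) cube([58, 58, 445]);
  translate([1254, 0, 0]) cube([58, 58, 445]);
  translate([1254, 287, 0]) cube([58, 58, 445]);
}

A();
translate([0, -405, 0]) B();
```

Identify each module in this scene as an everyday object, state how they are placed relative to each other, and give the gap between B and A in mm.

A is a bed frame. B is a bench. The bench is on the floor beside the bed frame on its −y side. The gap between the bench and the bed frame is 60 mm.

The bench's nearest face is 60 mm from the bed frame's −y face.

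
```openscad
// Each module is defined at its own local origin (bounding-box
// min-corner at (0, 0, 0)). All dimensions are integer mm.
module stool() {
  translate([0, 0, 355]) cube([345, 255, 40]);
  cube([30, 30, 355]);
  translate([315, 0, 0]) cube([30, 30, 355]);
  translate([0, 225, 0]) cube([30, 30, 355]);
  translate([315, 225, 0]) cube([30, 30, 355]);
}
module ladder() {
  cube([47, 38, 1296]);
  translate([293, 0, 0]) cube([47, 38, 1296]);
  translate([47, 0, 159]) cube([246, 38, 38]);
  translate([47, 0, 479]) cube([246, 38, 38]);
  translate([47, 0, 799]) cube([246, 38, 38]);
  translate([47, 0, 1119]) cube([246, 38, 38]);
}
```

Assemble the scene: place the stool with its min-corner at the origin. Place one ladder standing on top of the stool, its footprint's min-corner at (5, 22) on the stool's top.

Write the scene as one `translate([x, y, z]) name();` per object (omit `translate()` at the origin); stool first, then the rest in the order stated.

stool();
translate([5, 22, 395]) ladder();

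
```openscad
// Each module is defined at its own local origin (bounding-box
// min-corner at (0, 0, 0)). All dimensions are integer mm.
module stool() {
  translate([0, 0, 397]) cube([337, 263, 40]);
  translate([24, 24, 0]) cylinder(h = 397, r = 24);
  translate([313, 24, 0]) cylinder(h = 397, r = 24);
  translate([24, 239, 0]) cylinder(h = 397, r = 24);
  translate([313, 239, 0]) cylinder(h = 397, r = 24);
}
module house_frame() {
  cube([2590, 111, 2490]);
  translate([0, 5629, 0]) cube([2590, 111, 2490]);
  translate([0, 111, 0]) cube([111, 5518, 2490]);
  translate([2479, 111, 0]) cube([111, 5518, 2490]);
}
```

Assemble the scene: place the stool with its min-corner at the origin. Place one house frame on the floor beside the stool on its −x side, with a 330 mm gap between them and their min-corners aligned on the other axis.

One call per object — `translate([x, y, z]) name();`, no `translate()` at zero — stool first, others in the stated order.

stool();
translate([-2920, 0, 0]) house_frame();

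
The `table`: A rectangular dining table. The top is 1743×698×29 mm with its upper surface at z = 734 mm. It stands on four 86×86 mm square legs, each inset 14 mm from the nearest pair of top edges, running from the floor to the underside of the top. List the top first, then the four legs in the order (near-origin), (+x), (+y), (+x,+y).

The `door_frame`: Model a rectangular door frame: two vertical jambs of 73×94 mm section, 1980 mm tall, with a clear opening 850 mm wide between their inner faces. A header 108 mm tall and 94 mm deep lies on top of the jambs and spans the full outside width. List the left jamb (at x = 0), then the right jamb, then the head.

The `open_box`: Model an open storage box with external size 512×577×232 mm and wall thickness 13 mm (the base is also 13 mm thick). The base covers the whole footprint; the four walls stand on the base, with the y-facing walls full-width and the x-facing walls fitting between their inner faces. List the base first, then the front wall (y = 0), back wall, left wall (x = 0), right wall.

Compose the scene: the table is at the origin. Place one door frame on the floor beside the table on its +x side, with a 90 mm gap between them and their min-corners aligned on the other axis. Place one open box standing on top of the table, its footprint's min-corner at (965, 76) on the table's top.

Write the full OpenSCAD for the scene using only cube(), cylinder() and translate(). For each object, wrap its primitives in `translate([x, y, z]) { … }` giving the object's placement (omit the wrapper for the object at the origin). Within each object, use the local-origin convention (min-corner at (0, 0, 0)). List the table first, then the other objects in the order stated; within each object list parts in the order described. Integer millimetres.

translate([0, 0, 705]) cube([1743, 698, 29]);
translate([14, 14, 0]) cube([86, 86, 705]);
translate([1643, 14, 0]) cube([86, 86, 705]);
translate([14, 598, 0]) cube([86, 86, 705]);
translate([1643, 598, 0]) cube([86, 86, 705]);
translate([1833, 0, 0]) {
  cube([73, 94, 1980]);
  translate([923, 0, 0]) cube([73, 94, 1980]);
  translate([0, 0, 1980]) cube([996, 94, 108]);
}
translate([965, 76, 734]) {
  cube([512, 577, 13]);
  translate([0, 0, 13]) cube([512, 13, 219]);
  translate([0, 564, 13]) cube([512, 13, 219]);
  translate([0, 13, 13]) cube([13, 551, 219]);
  translate([499, 13, 13]) cube([13, 551, 219]);
}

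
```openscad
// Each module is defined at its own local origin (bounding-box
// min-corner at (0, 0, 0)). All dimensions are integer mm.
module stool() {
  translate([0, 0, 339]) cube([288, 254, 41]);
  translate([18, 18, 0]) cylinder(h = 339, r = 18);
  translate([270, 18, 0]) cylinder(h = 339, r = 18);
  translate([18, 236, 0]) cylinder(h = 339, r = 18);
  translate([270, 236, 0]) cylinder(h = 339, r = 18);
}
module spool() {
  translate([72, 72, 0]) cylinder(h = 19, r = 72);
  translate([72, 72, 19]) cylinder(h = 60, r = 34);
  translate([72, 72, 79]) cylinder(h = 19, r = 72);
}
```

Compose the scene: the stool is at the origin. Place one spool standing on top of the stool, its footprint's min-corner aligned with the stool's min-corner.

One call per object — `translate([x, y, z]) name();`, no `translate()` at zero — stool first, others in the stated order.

stool();
translate([0, 0, 380]) spool();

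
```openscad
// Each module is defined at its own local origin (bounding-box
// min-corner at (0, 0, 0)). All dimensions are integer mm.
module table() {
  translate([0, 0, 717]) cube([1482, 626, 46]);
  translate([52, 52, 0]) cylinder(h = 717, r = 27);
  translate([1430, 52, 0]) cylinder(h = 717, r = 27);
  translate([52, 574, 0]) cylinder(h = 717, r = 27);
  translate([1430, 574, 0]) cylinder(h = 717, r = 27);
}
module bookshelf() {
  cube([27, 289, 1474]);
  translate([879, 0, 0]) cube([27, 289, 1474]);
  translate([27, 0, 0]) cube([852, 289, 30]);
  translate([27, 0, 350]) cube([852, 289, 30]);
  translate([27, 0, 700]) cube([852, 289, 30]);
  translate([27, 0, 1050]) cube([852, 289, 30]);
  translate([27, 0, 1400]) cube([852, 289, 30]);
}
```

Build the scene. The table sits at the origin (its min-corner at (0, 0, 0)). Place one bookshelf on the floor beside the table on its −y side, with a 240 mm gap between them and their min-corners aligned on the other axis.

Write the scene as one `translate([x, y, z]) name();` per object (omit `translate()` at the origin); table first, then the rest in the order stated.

table();
translate([0, -529, 0]) bookshelf();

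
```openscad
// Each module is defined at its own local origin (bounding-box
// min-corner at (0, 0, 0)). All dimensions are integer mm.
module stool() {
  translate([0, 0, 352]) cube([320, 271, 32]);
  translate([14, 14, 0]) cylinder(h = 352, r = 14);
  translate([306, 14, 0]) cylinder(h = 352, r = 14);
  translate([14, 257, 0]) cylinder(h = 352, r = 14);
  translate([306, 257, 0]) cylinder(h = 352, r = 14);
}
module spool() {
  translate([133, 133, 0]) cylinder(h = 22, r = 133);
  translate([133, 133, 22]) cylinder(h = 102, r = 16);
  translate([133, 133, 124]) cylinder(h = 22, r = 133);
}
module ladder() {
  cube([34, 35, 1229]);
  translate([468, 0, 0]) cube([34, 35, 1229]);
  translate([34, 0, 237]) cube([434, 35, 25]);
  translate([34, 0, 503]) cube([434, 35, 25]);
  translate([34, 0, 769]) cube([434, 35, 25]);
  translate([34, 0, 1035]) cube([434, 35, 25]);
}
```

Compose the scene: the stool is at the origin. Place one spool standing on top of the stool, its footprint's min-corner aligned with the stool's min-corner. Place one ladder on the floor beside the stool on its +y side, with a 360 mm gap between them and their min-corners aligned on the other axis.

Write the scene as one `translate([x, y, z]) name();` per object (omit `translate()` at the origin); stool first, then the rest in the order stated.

stool();
translate([0, 0, 384]) spool();
translate([0, 631, 0]) ladder();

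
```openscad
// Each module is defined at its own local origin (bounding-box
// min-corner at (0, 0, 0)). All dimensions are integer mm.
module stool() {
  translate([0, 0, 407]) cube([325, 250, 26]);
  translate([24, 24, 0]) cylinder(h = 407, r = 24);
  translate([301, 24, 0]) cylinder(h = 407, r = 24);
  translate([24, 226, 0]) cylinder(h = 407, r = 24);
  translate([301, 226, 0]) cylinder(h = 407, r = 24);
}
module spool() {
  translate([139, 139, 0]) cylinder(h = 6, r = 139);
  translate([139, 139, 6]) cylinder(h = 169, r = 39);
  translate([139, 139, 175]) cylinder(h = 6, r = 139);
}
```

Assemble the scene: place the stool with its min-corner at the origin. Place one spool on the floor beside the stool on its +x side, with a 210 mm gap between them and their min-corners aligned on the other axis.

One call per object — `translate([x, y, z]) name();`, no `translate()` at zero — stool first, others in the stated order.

stool();
translate([535, 0, 0]) spool();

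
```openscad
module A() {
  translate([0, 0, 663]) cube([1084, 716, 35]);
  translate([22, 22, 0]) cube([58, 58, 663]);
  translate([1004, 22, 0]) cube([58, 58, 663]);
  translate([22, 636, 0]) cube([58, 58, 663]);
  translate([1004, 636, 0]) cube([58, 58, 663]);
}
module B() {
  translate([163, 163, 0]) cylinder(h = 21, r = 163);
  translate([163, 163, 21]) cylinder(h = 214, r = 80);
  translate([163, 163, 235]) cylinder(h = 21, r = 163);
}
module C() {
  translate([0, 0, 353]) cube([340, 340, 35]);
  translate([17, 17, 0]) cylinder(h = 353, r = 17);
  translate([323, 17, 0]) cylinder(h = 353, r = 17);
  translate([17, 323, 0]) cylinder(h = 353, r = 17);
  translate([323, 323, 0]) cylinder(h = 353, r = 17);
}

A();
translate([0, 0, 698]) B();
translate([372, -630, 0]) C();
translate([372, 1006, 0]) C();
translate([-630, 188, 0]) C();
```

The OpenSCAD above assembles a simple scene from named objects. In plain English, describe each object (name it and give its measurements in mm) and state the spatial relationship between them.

A is a table: top 1084 mm (x) × 716 mm (y), 35 mm thick, upper face at z = 698 mm, on four 58×58 mm square legs, each inset 22 mm from the nearest pair of top edges, running from z = 0 to the bottom of the top.

B is a spool: two coaxial disc flanges of radius 163 mm and thickness 21 mm, joined by a core cylinder of radius 80 mm and height 214 mm. The lower flange rests on z = 0 and the three cylinders share a vertical axis.

C is a four-legged stool. The seat is a 340×340×35 mm slab whose top surface is at z = 388 mm; four round legs, each 34 mm in diameter, run from the floor (z = 0) to the underside of the seat, each leg's axis is inset half a diameter from the nearest pair of seat edges (so the leg's bounding box is flush with the corner).

The spool is on top of the table. Three stools sit around the table at the −y, +y, −x sides.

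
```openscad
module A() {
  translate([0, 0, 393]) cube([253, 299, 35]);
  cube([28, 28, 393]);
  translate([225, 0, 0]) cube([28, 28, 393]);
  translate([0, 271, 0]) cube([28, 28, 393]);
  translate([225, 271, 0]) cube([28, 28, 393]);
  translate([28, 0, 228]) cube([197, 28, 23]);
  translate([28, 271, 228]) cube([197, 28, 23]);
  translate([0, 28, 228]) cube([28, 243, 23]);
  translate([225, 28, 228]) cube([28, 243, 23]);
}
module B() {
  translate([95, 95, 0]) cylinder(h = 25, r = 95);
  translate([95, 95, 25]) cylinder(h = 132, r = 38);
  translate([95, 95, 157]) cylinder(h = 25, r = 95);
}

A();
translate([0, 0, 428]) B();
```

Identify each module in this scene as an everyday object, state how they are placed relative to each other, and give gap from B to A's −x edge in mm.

A is a stool. B is a spool. The spool is on top of the stool. The gap from the spool to the stool's −x edge is 0 mm.

The spool's min-x is at 0; the stool's min-x is 0; gap = 0 mm.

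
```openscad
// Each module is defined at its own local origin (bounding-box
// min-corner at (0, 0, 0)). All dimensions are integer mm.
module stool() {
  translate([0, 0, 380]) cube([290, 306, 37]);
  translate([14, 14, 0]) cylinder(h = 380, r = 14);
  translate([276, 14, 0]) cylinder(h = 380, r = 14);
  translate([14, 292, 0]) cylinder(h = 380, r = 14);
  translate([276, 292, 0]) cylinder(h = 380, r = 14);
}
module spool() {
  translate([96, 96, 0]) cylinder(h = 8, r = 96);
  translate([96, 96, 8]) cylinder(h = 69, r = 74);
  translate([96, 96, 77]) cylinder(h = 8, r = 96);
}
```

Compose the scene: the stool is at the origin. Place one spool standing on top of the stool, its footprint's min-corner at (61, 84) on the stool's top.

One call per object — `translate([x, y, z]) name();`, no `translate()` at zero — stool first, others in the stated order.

stool();
translate([61, 84, 417]) spool();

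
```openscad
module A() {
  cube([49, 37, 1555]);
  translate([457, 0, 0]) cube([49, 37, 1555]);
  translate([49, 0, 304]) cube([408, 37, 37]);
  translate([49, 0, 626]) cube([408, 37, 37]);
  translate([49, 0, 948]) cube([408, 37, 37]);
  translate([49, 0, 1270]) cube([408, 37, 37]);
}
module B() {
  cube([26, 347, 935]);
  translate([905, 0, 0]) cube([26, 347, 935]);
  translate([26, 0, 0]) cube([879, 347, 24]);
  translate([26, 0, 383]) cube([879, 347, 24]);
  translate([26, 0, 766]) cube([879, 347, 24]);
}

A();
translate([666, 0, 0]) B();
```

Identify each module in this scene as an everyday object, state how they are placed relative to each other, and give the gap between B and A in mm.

A is a ladder. B is a bookshelf. The bookshelf is on the floor beside the ladder on its +x side. The gap between the bookshelf and the ladder is 160 mm.

The bookshelf's nearest face is 160 mm from the ladder's +x face.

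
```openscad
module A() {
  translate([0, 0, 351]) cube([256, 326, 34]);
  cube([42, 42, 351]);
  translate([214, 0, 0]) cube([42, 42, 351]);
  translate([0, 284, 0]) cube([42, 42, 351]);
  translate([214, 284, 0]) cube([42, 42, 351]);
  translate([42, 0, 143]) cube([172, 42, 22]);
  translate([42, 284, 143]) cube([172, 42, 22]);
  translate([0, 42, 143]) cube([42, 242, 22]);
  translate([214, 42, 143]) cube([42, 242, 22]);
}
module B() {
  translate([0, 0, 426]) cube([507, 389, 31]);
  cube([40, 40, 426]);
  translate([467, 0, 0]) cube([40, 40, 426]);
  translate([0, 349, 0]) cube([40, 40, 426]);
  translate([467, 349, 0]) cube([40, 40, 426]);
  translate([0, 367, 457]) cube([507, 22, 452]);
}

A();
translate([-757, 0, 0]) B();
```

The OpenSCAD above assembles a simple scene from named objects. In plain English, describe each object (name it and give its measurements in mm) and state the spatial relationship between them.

A is a four-legged stool. The seat is 256×326 mm, 34 mm thick, top at z = 385 mm. It stands on four square legs, each 42×42 mm in cross-section, from z = 0 to the seat underside, each flush with a corner of the seat. Four stretchers, 42 mm wide and 22 mm tall, connect adjacent legs with their undersides at z = 143 mm, each running between the inner faces of the legs it joins and aligned with the legs' outer faces on the other axis.

B is a chair: 507×389 mm seat, 31 mm thick, top at z = 457 mm, on four 40 mm square corner legs flush with the seat edges. A 22 mm thick backrest slab spans the full seat width, extending 452 mm above the seat top, its back face flush with the seat's +y edge.

The chair is on the floor beside the stool on its −x side.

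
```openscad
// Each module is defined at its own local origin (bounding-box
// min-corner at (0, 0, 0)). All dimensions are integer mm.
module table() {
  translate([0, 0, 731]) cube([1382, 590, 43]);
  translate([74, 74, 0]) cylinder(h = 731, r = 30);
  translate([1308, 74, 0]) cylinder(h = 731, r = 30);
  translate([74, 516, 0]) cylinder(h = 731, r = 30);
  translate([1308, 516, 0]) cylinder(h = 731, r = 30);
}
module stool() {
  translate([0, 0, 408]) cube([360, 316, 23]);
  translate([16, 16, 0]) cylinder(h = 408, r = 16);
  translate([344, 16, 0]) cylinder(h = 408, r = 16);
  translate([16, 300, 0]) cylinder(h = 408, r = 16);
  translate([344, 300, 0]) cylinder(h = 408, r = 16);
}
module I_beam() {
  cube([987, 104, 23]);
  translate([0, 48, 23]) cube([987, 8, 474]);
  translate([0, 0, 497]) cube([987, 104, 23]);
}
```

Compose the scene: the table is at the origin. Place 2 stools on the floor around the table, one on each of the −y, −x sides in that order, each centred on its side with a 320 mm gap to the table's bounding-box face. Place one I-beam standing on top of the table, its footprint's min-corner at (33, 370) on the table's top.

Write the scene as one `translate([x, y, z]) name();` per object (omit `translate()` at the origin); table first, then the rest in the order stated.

table();
translate([511, -636, 0]) stool();
translate([-680, 137, 0]) stool();
translate([33, 370, 774]) I_beam();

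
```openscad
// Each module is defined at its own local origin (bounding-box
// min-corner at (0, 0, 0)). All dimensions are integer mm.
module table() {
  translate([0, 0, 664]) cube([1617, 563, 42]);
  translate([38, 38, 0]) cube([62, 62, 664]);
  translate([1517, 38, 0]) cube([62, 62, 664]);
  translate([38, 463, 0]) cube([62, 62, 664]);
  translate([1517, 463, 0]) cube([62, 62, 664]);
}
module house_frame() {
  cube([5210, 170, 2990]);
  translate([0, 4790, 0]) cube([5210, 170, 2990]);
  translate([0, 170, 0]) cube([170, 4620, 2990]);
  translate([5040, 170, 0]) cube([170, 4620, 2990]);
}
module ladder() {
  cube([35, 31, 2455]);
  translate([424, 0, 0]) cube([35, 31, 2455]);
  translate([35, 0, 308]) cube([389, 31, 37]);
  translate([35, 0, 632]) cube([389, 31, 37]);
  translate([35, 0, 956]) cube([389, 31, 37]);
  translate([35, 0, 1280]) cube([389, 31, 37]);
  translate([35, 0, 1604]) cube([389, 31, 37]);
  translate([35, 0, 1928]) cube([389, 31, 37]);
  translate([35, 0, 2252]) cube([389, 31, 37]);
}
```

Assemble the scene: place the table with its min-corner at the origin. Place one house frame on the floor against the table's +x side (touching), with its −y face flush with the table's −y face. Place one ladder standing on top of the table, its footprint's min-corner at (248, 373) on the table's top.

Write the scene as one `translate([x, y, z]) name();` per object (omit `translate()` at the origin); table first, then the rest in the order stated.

table();
translate([1617, 0, 0]) house_frame();
translate([248, 373, 706]) ladder();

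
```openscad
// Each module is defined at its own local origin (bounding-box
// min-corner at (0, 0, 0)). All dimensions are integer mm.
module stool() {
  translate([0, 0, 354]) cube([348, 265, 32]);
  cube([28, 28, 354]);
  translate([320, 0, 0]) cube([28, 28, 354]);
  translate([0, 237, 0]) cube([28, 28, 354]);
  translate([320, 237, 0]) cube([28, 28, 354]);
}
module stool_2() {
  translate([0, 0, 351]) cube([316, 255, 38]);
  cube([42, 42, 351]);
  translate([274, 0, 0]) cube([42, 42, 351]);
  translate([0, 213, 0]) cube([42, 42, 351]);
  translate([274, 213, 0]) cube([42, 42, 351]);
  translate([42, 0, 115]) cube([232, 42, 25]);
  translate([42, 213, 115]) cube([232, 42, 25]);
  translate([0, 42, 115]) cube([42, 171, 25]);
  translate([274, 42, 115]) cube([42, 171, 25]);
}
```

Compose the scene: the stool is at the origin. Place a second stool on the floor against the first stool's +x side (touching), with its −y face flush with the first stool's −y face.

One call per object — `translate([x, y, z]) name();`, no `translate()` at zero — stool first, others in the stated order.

stool();
translate([348, 0, 0]) stool_2();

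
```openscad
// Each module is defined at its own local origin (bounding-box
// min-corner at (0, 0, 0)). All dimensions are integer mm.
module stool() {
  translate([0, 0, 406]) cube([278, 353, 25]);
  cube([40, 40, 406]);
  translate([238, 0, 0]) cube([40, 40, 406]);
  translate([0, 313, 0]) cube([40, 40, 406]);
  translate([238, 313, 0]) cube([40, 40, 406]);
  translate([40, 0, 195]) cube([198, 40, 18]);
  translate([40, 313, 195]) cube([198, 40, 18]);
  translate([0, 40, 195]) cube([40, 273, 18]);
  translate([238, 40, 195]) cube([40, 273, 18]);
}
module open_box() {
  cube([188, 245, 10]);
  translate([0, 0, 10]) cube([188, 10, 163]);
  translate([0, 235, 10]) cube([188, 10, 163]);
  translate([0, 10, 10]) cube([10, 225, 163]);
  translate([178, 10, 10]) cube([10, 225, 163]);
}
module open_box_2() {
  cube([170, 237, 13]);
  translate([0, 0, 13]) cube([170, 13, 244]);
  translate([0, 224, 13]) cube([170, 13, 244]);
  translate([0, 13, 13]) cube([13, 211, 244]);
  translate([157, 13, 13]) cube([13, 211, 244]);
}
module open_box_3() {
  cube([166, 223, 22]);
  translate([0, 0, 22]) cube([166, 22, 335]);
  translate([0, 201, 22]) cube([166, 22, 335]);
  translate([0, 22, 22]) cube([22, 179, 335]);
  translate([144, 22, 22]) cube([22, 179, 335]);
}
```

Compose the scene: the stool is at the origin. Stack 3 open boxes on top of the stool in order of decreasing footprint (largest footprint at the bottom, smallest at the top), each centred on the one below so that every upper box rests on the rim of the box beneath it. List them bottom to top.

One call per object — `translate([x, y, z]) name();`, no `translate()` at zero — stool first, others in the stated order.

stool();
translate([45, 54, 431]) open_box();
translate([54, 58, 604]) open_box_2();
translate([56, 65, 861]) open_box_3();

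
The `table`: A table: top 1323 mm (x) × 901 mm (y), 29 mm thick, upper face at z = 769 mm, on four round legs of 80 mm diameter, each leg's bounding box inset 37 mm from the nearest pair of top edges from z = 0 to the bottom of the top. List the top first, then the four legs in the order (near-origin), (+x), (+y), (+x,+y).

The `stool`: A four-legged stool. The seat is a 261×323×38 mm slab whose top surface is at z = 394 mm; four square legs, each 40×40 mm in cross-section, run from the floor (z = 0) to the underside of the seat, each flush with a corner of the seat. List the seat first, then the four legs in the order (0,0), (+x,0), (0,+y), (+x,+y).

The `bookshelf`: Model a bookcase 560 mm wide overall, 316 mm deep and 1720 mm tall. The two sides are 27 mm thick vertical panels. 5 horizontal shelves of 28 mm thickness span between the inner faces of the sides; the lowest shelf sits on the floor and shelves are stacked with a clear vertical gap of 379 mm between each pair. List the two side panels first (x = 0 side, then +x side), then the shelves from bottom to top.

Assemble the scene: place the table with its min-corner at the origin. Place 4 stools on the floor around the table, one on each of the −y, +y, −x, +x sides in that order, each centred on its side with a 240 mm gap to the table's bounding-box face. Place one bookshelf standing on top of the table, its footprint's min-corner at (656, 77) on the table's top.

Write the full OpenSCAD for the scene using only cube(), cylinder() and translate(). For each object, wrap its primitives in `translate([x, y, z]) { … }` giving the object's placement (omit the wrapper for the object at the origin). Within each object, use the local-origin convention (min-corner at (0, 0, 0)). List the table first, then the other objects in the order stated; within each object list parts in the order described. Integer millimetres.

translate([0, 0, 740]) cube([1323, 901, 29]);
translate([77, 77, 0]) cylinder(h = 740, r = 40);
translate([1246, 77, 0]) cylinder(h = 740, r = 40);
translate([77, 824, 0]) cylinder(h = 740, r = 40);
translate([1246, 824, 0]) cylinder(h = 740, r = 40);
translate([531, -563, 0]) {
  translate([0, 0, 356]) cube([261, 323, 38]);
  cube([40, 40, 356]);
  translate([221, 0, 0]) cube([40, 40, 356]);
  translate([0, 283, 0]) cube([40, 40, 356]);
  translate([221, 283, 0]) cube([40, 40, 356]);
}
translate([531, 1141, 0]) {
  translate([0, 0, 356]) cube([261, 323, 38]);
  cube([40, 40, 356]);
  translate([221, 0, 0]) cube([40, 40, 356]);
  translate([0, 283, 0]) cube([40, 40, 356]);
  translate([221, 283, 0]) cube([40, 40, 356]);
}
translate([-501, 289, 0]) {
  translate([0, 0, 356]) cube([261, 323, 38]);
  cube([40, 40, 356]);
  translate([221, 0, 0]) cube([40, 40, 356]);
  translate([0, 283, 0]) cube([40, 40, 356]);
  translate([221, 283, 0]) cube([40, 40, 356]);
}
translate([1563, 289, 0]) {
  translate([0, 0, 356]) cube([261, 323, 38]);
  cube([40, 40, 356]);
  translate([221, 0, 0]) cube([40, 40, 356]);
  translate([0, 283, 0]) cube([40, 40, 356]);
  translate([221, 283, 0]) cube([40, 40, 356]);
}
translate([656, 77, 769]) {
  cube([27, 316, 1720]);
  translate([533, 0, 0]) cube([27, 316, 1720]);
  translate([27, 0, 0]) cube([506, 316, 28]);
  translate([27, 0, 407]) cube([506, 316, 28]);
  translate([27, 0, 814]) cube([506, 316, 28]);
  translate([27, 0, 1221]) cube([506, 316, 28]);
  translate([27, 0, 1628]) cube([506, 316, 28]);
}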